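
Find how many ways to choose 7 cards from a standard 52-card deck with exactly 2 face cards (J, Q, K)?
43,428,528

Working:
12 face cards and 40 non-face cards: C(12,2) × C(40,5) = 66 × 658,008 = 43,428,528.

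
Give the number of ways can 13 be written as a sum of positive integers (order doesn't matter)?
Pentagonal recurrence p(n) = p(n−1) + p(n−2) − p(n−5) − p(n−7) + …: p(13) = p(12) + p(11) − p(8) − p(6) + p(1) = 77 + 56 − 22 − 11 + 1 = 101.

Answer: 101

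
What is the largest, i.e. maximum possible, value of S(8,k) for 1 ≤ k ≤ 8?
Row S(8,k) for k = 1..8 (via S(n,k) = k·S(n−1,k) + S(n−1,k−1)): 1, 127, 966, 1,701, 1,050, 266, 28, 1. The row is unimodal; maximum at k = 4: 1,701.
Final answer: 1,701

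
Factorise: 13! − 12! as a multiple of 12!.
12 × 12! = 5,748,019,200

Explanation: 13! − 12! = 13·12! − 12! = (13 − 1)·12! = 12 × 12! = 5,748,019,200.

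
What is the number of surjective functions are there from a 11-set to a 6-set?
129,230,640

Reasoning: Onto functions = 6! × S(11,6)
First compute S(11,6) via recurrence:
Using the Stirling recurrence: S(n,k) = k·S(n-1,k) + S(n-1,k-1)
S(11,6) = 6·S(10,6) + S(10,5)
         = 6·22827 + 42525
         = 136962 + 42525
         = 179,487
Then: 720 × 179487 = 129,230,640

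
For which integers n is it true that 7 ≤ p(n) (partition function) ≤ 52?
Tabulating p(n) via p(n) = p(n−1) + p(n−2) − p(n−5) − p(n−7) + …: p(4)=5; p(5)=7; p(6)=11; p(7)=15; p(8)=22; p(9)=30; p(10)=42; p(11)=56. So valid n = 5, 6, 7, 8, 9, 10.

Answer: 5, 6, 7, 8, 9, 10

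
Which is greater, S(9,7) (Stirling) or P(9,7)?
S(9,7) = 7·S(8,7) + S(8,6) = 7·28 + 266 = 462; P(9,7) = 181,440.

Answer: P(9,7)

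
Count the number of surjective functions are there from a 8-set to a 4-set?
40,824

Onto functions = 4! × S(8,4)
First compute S(8,4) via recurrence:
Using the Stirling recurrence: S(n,k) = k·S(n-1,k) + S(n-1,k-1)
S(8,4) = 4·S(7,4) + S(7,3)
         = 4·350 + 301
         = 1400 + 301
         = 1,701
Then: 24 × 1701 = 40,824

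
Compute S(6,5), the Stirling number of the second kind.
15

Solution: Using the Stirling recurrence: S(n,k) = k·S(n-1,k) + S(n-1,k-1)
S(6,5) = 5·S(5,5) + S(5,4)
         = 5·1 + 10
         = 5 + 10
         = 15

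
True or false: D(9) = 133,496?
True

Working:
Derangements of 9 elements: D(9) = (9-1)·[D(8) + D(7)] = 8·[14,833 + 1,854] = 133,496.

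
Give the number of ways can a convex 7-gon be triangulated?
42

Using the Catalan number formula: C_n = C(2n, n) / (n+1)
C_5 = C(10, 5) / (5+1)
     = 252 / 6
     = 42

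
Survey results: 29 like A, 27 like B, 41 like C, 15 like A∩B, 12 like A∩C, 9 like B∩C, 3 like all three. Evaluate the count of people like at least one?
|A∪B∪C| = 29+27+41-15-12-9+3 = 64.
Final answer: 64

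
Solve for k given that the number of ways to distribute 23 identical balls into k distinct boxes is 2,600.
4

Explanation: Stars and bars: the count is C(23+k−1, k−1), increasing in k. k=2: C(24,1) = 24, k=3: C(25,2) = 300, k=4: C(26,3) = 2,600 ✓. So k = 4.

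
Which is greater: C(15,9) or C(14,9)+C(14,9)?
C(15,9)

Reasoning: C(15,9)=5,005; C(14,9)+C(14,9)=2,002+2,002=4,004.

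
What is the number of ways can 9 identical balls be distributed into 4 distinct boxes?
C(9+4-1, 4-1) = C(12, 3) = 220.
Final answer: 220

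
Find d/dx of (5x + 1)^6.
Chain rule: 6(5x+1)^{5} × 5 = 30(5x+1)^{5}.
Final answer: 30(5x + 1)^5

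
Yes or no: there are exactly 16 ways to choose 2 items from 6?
No

Solution: C(6,2) = 15 ≠ 16.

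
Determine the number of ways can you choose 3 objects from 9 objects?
84

Solution: C(9,3) = 9! / (3! × (9-3)!)
         = 9! / (3! × 6!)
         = 84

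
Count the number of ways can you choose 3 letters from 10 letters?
120

Solution: C(10,3) = 10! / (3! × (10-3)!)
         = 10! / (3! × 7!)
         = 120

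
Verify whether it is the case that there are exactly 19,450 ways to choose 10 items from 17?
C(17,10) = 19,448 ≠ 19450.
Final answer: False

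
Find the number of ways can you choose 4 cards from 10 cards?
210
C(10,4) = 10! / (4! × (10-4)!)
         = 10! / (4! × 6!)
         = 210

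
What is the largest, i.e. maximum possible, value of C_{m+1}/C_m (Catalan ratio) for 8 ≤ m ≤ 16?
C_{m+1}/C_m = 2(2m+1)/(m+2), which increases with m. Maximum at m = 16: 2·33/18 = 11/3.

Answer: 11/3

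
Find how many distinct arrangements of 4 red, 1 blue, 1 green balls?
Multinomial: 6!/(4! × 1! × 1!) = 30.
Final answer: 30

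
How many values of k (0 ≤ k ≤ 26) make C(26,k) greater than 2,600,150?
9

Explanation: Row 26 is unimodal and symmetric about k=26/2. C(26,8)=1,562,275 ≤ 2,600,150; C(26,9)=3,124,550 > 2,600,150; by symmetry C(26,k) > 2,600,150 for k = 9..17. That's 17 - 9 + 1 = 9 values.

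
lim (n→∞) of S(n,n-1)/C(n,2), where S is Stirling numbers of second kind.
1

Solution: S(n,n-1) = C(n,2), so the limit is 1.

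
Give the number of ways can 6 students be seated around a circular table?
120

Reasoning: Circular arrangements: (6-1)! = 120.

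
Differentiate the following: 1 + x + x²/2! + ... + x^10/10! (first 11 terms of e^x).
1 + x + x²/2! + ... + x^9/9!

Reasoning: Differentiating term by term gives the first 10 terms of e^x.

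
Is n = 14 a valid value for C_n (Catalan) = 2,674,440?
Yes

Explanation: C_14 = C(28,14)/(14+1) = 40,116,600/15 = 2,674,440, which equals 2,674,440.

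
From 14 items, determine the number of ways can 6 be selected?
C(14,6) = 14! / (6! × (14-6)!)
         = 14! / (6! × 8!)
         = 3,003
Final answer: 3,003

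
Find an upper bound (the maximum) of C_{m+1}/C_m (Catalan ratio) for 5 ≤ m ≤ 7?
10/3

Explanation: C_{m+1}/C_m = 2(2m+1)/(m+2), which increases with m. Maximum at m = 7: 2·15/9 = 10/3.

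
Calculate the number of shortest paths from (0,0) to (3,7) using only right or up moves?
120

Choose 3 rights from 10 moves: C(10,3) = 120.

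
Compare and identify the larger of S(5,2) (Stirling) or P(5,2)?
S(5,2) = 2·S(4,2) + S(4,1) = 2·7 + 1 = 15; P(5,2) = 20.

Answer: P(5,2)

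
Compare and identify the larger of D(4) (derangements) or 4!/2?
4!/2

D(4) = (4-1)·[D(3) + D(2)] = 3·[2 + 1] = 9; 4!/2 = 24/2 = 12.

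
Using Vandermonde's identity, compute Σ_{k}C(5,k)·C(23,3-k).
= C(5+23,3) = C(28,3) = 3,276.
Final answer: 3,276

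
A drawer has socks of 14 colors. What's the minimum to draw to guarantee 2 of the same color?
Worst case: 1 of each = 14. One more: 15.

Answer: 15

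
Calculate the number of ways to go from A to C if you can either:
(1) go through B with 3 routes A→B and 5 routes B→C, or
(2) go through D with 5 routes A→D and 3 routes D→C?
30

Solution: Route via B: 3×5=15. Route via D: 5×3=15. Total: 30.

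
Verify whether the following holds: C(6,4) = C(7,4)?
False

Reasoning: LHS = C(6,4) = 15; RHS = C(7,4) = 35. 15 ≠ 35, so the statement does not hold.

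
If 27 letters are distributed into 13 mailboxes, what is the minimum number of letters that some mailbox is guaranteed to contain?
Pigeonhole: ⌈27/13⌉ = 3.

Answer: 3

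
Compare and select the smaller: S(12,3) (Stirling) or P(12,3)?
P(12,3)

Working:
S(12,3) = 3·S(11,3) + S(11,2) = 3·28,501 + 1,023 = 86,526; P(12,3) = 1,320.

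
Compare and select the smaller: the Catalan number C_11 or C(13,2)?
C(13,2)

Reasoning: C_11 = C(22,11)/(11+1) = 705,432/12 = 58,786; C(13,2) = 78.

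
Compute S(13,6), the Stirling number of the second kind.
9,321,312

Explanation: Using the Stirling recurrence: S(n,k) = k·S(n-1,k) + S(n-1,k-1)
S(13,6) = 6·S(12,6) + S(12,5)
         = 6·1323652 + 1379400
         = 7941912 + 1379400
         = 9,321,312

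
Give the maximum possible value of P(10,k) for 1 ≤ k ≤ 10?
3,628,800

P(10,k) increases in k, so maximum at k = 10: 10! = 3,628,800.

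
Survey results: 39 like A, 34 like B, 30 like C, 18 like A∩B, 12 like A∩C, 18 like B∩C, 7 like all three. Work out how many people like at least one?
62

|A∪B∪C| = 39+34+30-18-12-18+7 = 62.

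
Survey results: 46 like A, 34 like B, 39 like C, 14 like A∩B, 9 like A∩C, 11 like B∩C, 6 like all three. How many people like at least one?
91

Reasoning: |A∪B∪C| = 46+34+39-14-9-11+6 = 91.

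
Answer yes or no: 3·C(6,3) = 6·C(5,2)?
Yes

Reasoning: Absorption identity k·C(n,k) = n·C(n-1,k-1). LHS = 3·20 = 60; RHS = 6·10 = 60.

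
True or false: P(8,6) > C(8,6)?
P(8,6) = 20,160 and C(8,6) = 28; P(n,r) = r! × C(n,r) so P > C whenever r ≥ 2.
Final answer: True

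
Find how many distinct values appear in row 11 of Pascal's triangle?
6

Reasoning: Row 11 has entries C(11,0)..C(11,11); by symmetry C(11,k)=C(11,11-k), giving 6 distinct values.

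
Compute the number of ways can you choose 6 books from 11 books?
462

Reasoning: C(11,6) = 11! / (6! × (11-6)!)
         = 11! / (6! × 5!)
         = 462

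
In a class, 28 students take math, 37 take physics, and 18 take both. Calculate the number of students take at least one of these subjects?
47

Explanation: |A∪B| = |A|+|B|-|A∩B| = 28+37-18 = 47.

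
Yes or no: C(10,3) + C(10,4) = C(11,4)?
Yes

Explanation: Pascal's identity: LHS = 120 + 210 = 330; RHS = C(11,4) = 330. Both sides agree, so the statement holds.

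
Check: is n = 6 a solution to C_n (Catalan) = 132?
Yes

Explanation: C_6 = C(12,6)/(6+1) = 924/7 = 132, which equals 132.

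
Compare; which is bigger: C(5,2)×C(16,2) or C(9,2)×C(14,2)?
C(9,2)×C(14,2)

Solution: C(5,2)×C(16,2)=1,200, C(9,2)×C(14,2)=3,276.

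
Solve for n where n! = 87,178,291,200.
14

Explanation: n! is strictly increasing. 12! = 479,001,600, 13! = 6,227,020,800, 14! = 87,178,291,200 ✓. So n = 14.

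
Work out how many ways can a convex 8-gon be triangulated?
132

Reasoning: Using the Catalan number formula: C_n = C(2n, n) / (n+1)
C_6 = C(12, 6) / (6+1)
     = 924 / 7
     = 132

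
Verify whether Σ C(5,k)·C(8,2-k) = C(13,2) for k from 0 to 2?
Vandermonde's identity gives C(13,2) = 78; RHS C(13,2) = 78.
Final answer: True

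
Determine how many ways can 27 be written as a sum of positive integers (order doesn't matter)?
3,010

Reasoning: Pentagonal recurrence p(n) = p(n−1) + p(n−2) − p(n−5) − p(n−7) + …: p(27) = p(26) + p(25) − p(22) − p(20) + p(15) + p(12) − p(5) − p(1) = 2,436 + 1,958 − 1,002 − 627 + 176 + 77 − 7 − 1 = 3,010.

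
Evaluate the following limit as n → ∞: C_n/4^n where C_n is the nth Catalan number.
0

Reasoning: C_n ~ 4^n/(n^(3/2)√π), so n^0·C_n/4^n ~ n^(0 − 3/2)/√π → 0.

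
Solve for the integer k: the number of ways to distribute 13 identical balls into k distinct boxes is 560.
Stars and bars: the count is C(13+k−1, k−1), increasing in k. k=2: C(14,1) = 14, k=3: C(15,2) = 105, k=4: C(16,3) = 560 ✓. So k = 4.

Answer: 4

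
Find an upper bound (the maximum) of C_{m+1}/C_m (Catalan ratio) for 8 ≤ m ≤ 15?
62/17

Explanation: C_{m+1}/C_m = 2(2m+1)/(m+2), which increases with m. Maximum at m = 15: 2·31/17 = 62/17.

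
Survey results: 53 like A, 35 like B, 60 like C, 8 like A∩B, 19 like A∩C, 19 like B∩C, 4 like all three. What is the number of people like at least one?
106

Working:
|A∪B∪C| = 53+35+60-8-19-19+4 = 106.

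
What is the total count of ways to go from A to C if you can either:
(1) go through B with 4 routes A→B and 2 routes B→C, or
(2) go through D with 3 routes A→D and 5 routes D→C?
23

Reasoning: Route via B: 4×2=8. Route via D: 3×5=15. Total: 23.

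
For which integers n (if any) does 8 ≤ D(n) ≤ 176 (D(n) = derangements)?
4, 5
Using D(n) = (n−1)[D(n−1) + D(n−2)] with D(1)=0, D(2)=1: D(3)=2; D(4)=9; D(5)=44; D(6)=265. So valid n = 4, 5.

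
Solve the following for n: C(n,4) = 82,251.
39

C(n,4) = n(n−1)(n−2)(n−3)/4! is increasing in n, and n(n−1)(n−2)(n−3) = 4!·82,251 = 1,974,024 ≈ (n−1.5)^4 gives n ≈ 39.0. Check: C(37,4) = 66,045, C(38,4) = 73,815, C(39,4) = 82,251 ✓. So n = 39.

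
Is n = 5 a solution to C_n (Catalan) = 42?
Yes

Explanation: C_5 = C(10,5)/(5+1) = 252/6 = 42, which equals 42.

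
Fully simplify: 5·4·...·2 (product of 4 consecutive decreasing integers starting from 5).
120

Solution: This is P(5,4) = 5!/(1)! = 120.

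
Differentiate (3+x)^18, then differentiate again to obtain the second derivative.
306(3+x)^16
First derivative: 18(3+x)^{17}. Second derivative: 18·17·(3+x)^{16} = 306(3+x)^{16}.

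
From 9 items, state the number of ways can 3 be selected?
84

Working:
C(9,3) = 9! / (3! × (9-3)!)
         = 9! / (3! × 6!)
         = 84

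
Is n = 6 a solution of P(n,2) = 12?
No

P(6,2) = 6·5 = 30, which does not equal 12.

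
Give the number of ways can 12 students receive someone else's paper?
176,214,841

Using D(n) = (n-1)[D(n-1) + D(n-2)]:
D(12) = (12-1) × [D(11) + D(10)]
      = 11 × [14684570 + 1334961]
      = 11 × 16019531
      = 176,214,841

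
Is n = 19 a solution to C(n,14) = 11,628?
Yes

Reasoning: C(19,14) = 19·18·17·16·15·14·13·12·11·10·9·8·7·6/14! = 1,013,709,170,073,600/87,178,291,200 = 11,628, which equals 11,628.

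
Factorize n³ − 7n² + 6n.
n(n − 1)(n − 6)
n³ − 7n² + 6n = n(n² − 7n + 6) = n(n − 1)(n − 6).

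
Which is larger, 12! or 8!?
12!

Explanation: 12!=479,001,600, 8!=40,320. 12! > 8!.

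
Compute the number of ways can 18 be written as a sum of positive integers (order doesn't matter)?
385

Pentagonal recurrence p(n) = p(n−1) + p(n−2) − p(n−5) − p(n−7) + …: p(18) = p(17) + p(16) − p(13) − p(11) + p(6) + p(3) = 297 + 231 − 101 − 56 + 11 + 3 = 385.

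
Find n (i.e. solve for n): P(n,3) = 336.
P(n,3) = n(n−1)(n−2) is increasing in n; n(n−1)(n−2) ≈ (n−1)^3 = 336 gives n ≈ 8.0. Check: P(6,3) = 120, P(7,3) = 210, P(8,3) = 336 ✓. So n = 8.
Final answer: 8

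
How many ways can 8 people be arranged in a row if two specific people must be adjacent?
10,080
Treat pair as unit: (8-1)! arrangements × 2 internal orders = 10,080.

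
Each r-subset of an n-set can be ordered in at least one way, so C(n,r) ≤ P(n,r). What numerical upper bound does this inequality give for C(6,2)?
30

Reasoning: P(6,2) = 6·5 = 30, so C(6,2) ≤ 30. (The bound is loose by a factor of 2! = 2: C(6,2) = 30/2 = 15.)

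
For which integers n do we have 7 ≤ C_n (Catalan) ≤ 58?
C_3=5; C_4=14; C_5=42; C_6=132. So valid n = 4, 5.
Final answer: 4, 5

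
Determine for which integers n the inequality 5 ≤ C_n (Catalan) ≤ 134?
C_2=2; C_3=5; C_4=14; C_5=42; C_6=132; C_7=429. So valid n = 3, 4, 5, 6.
Final answer: 3, 4, 5, 6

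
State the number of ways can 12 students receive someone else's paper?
Using D(n) = (n-1)[D(n-1) + D(n-2)]:
D(12) = (12-1) × [D(11) + D(10)]
      = 11 × [14684570 + 1334961]
      = 11 × 16019531
      = 176,214,841

Answer: 176,214,841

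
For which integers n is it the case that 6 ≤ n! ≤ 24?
n! is strictly increasing; 3! = 6 and 4! = 24, so valid n = 3, 4.
Final answer: 3, 4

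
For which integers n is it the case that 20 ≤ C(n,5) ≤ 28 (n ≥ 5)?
7

Explanation: C(6,5)=6; C(7,5)=21; C(8,5)=56. So valid n = 7.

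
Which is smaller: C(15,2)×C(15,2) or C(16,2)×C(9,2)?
C(16,2)×C(9,2)

Solution: C(15,2)×C(15,2)=11,025, C(16,2)×C(9,2)=4,320.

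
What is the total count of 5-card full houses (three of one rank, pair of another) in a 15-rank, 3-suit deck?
630

Reasoning: Triple rank: 15. Triple suits: C(3,3)=1. Pair rank: 14. Pair suits: C(3,2)=3. Total: 630.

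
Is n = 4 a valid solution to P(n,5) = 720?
No

Reasoning: P(4,5) = 0 since 5 > 4, which does not equal 720.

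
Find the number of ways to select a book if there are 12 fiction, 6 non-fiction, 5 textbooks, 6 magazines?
29
By the addition principle: 12 + 6 + 5 + 6 = 29.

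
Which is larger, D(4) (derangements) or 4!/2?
4!/2
D(4) = (4-1)·[D(3) + D(2)] = 3·[2 + 1] = 9; 4!/2 = 24/2 = 12.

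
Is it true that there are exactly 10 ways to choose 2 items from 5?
True

Solution: C(5,2) = 10.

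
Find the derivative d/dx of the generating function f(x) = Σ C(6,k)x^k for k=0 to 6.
Σ k·C(6,k)x^(k-1) for k=1 to 6

Solution: Term-by-term differentiation gives Σ k·C(6,k)x^{k-1} for k=1 to 6.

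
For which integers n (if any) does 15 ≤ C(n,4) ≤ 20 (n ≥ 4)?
C(5,4)=5; C(6,4)=15; C(7,4)=35. So valid n = 6.
Final answer: 6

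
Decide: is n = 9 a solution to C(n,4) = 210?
C(9,4) = 9·8·7·6/4! = 3,024/24 = 126, which does not equal 210.

Answer: No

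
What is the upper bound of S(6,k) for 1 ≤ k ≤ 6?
Row S(6,k) for k = 1..6 (via S(n,k) = k·S(n−1,k) + S(n−1,k−1)): 1, 31, 90, 65, 15, 1. The row is unimodal; maximum at k = 3: 90.
Final answer: 90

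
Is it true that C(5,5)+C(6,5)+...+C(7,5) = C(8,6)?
True

Working:
Hockey stick identity gives Σ = C(8,6) = 28; RHS C(8,6) = 28.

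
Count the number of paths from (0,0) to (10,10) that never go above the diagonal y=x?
16,796

Reasoning: Counted by the Catalan number C_10: C_10 = C(20,10)/(10+1) = 184,756/11 = 16,796.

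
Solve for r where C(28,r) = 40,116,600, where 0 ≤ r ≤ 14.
14

Reasoning: C(28,r) is increasing for 0 ≤ r ≤ 14. Stepping up (C(28,r+1) = C(28,r)·(28−r)/(r+1)): C(28,1) = 28, C(28,2) = 378, C(28,3) = 3,276, C(28,4) = 20,475, C(28,5) = 98,280, C(28,6) = 376,740, C(28,7) = 1,184,040, C(28,8) = 3,108,105, C(28,9) = 6,906,900, C(28,10) = 13,123,110, C(28,11) = 21,474,180, C(28,12) = 30,421,755, C(28,13) = 37,442,160, C(28,14) = 40,116,600 ✓. So r = 14.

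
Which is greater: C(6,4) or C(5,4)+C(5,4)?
C(6,4)=15; C(5,4)+C(5,4)=5+5=10.

Answer: C(6,4)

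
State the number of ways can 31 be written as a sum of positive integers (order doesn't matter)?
6,842

Explanation: Pentagonal recurrence p(n) = p(n−1) + p(n−2) − p(n−5) − p(n−7) + …: p(31) = p(30) + p(29) − p(26) − p(24) + p(19) + p(16) − p(9) − p(5) = 5,604 + 4,565 − 2,436 − 1,575 + 490 + 231 − 30 − 7 = 6,842.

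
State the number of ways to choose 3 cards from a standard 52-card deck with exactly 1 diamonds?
9,633

Explanation: 13 diamonds and 39 non-diamonds: C(13,1) × C(39,2) = 13 × 741 = 9,633.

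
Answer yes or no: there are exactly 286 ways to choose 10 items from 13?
Yes

Working:
C(13,10) = 286.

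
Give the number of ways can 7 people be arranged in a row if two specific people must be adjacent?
1,440

Working:
Treat pair as unit: (7-1)! arrangements × 2 internal orders = 1,440.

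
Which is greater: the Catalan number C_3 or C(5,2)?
C(5,2)

Reasoning: C_3 = C(6,3)/(3+1) = 20/4 = 5; C(5,2) = 10.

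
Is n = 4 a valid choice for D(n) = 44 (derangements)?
No

Solution: D(4) = (4-1)·[D(3) + D(2)] = 3·[2 + 1] = 9, which does not equal 44.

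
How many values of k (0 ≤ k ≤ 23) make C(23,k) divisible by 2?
8

Checking C(23,k) mod 2 for k = 0..23: divisible at k = 8, 9, 10, 11, 12, 13, 14, 15. That's 8 values.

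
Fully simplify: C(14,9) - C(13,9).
1,287

Explanation: C(14,9) - C(13,9) = C(13,8) = 1,287.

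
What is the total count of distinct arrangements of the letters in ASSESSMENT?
75,600

Working:
Word has 10 letters (A=1, S=4, E=2, M=1, N=1, T=1). Arrangements: 10!/Π(k!) = 75,600.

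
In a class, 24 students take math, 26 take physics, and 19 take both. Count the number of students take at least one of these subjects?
|A∪B| = |A|+|B|-|A∩B| = 24+26-19 = 31.

Answer: 31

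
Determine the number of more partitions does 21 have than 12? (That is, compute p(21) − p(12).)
715

Pentagonal recurrence p(n) = p(n−1) + p(n−2) − p(n−5) − p(n−7) + …: p(21) = p(20) + p(19) − p(16) − p(14) + p(9) + p(6) = 627 + 490 − 231 − 135 + 30 + 11 = 792.
p(12) = p(11) + p(10) − p(7) − p(5) + p(0) = 56 + 42 − 15 − 7 + 1 = 77.
Difference = 792 − 77 = 715.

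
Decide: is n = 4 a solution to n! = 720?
No

4! = 4·3! = 4·6 = 24, which does not equal 720.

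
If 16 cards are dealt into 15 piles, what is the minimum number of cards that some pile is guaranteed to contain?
2

Solution: Pigeonhole: ⌈16/15⌉ = 2.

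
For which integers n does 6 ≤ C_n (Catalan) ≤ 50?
4, 5
C_3=5; C_4=14; C_5=42; C_6=132. So valid n = 4, 5.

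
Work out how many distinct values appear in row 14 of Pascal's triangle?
8

Reasoning: Row 14 has entries C(14,0)..C(14,14); by symmetry C(14,k)=C(14,14-k), giving 8 distinct values.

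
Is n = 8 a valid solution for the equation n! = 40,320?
Yes

Reasoning: 8! = 8·7! = 8·5,040 = 40,320, which equals 40,320.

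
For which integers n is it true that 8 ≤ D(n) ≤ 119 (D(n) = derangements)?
4, 5

Using D(n) = (n−1)[D(n−1) + D(n−2)] with D(1)=0, D(2)=1: D(3)=2; D(4)=9; D(5)=44; D(6)=265. So valid n = 4, 5.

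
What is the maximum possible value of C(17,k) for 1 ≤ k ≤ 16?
C(17,k) is maximised at the centre of the row: C(17,8) = 24,310.
Final answer: 24,310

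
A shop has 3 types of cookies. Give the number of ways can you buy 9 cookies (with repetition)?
Stars and bars: C(9+3-1, 9) = C(11, 9) = 55.
Final answer: 55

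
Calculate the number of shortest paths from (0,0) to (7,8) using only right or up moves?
Choose 7 rights from 15 moves: C(15,7) = 6,435.
Final answer: 6,435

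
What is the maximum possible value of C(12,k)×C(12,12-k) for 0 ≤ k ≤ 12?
853,776

Solution: C(12,k)·C(12,12-k) = C(12,k)², maximised at the centre k = 6: C(12,6)² = 853,776.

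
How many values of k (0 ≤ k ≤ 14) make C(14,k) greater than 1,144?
5

Reasoning: Row 14 is unimodal and symmetric about k=14/2. C(14,4)=1,001 ≤ 1,144; C(14,5)=2,002 > 1,144; by symmetry C(14,k) > 1,144 for k = 5..9. That's 9 - 5 + 1 = 5 values.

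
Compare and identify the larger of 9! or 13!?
13!

9!=362,880, 13!=6,227,020,800. 13! > 9!.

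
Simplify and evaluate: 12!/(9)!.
1,320
This equals 12×11×10 = 1,320.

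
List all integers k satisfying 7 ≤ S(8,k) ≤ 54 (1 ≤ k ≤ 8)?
7

Explanation: S(8,1)=1; S(8,2)=127; S(8,3)=966; S(8,4)=1,701; S(8,5)=1,050; S(8,6)=266; S(8,7)=28; S(8,8)=1. So valid k = 7.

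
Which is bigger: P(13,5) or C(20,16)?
P(13,5)

P(13,5)=154,440, C(20,16)=4,845.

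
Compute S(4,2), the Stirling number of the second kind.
7

Explanation: Using the Stirling recurrence: S(n,k) = k·S(n-1,k) + S(n-1,k-1)
S(4,2) = 2·S(3,2) + S(3,1)
         = 2·3 + 1
         = 6 + 1
         = 7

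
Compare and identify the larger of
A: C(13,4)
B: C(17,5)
B

Working:
A=C(13,4)=715, B=C(17,5)=6,188.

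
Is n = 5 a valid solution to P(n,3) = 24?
P(5,3) = 5·4·3 = 60, which does not equal 24.
Final answer: No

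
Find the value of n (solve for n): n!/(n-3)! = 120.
6

Working:
n!/(n-3)! = n×(n-1)×(n-2), a product of 3 consecutive integers ≈ (n−1)^3. 120^(1/3) + 1 ≈ 5.9; check n = 6: 6×5×4 = 120 ✓. So n = 6.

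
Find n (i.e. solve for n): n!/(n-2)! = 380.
20

Working:
n!/(n-2)! = n×(n-1), a product of 2 consecutive integers ≈ (n−0.5)^2. 380^(1/2) + 0.5 ≈ 20.0; check n = 20: 20×19 = 380 ✓. So n = 20.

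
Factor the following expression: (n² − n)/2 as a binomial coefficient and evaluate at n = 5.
(n² − n)/2 = n(n−1)/2 = C(n,2). At n = 5: C(5,2) = 10.
Final answer: C(n,2); C(5,2) = 10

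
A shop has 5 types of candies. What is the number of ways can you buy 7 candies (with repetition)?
Stars and bars: C(7+5-1, 7) = C(11, 7) = 330.

Answer: 330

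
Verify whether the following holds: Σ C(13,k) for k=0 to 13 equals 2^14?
False

Solution: Binomial theorem: Σ C(13,k) = (1+1)^13 = 2^13 = 8,192; RHS 2^14 = 16,384.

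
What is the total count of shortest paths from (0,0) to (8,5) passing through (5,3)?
560

Solution: To (5,3): C(8,5)=56. From there: C(5,3)=10. Total: 560.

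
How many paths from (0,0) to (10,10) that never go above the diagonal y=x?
16,796

Counted by the Catalan number C_10: C_10 = C(20,10)/(10+1) = 184,756/11 = 16,796.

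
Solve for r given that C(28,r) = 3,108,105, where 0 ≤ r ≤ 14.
C(28,r) is increasing for 0 ≤ r ≤ 14. Stepping up (C(28,r+1) = C(28,r)·(28−r)/(r+1)): C(28,1) = 28, C(28,2) = 378, C(28,3) = 3,276, C(28,4) = 20,475, C(28,5) = 98,280, C(28,6) = 376,740, C(28,7) = 1,184,040, C(28,8) = 3,108,105 ✓. So r = 8.

Answer: 8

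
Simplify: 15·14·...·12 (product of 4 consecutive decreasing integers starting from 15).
This is P(15,4) = 15!/(11)! = 32,760.
Final answer: 32,760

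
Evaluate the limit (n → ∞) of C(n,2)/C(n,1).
∞

C(n,2)/C(n,1) = (n-1)/2 → ∞ as n → ∞.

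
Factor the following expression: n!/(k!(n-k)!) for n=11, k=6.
C(11,6) = 462
This is the binomial coefficient C(11,6) = 462.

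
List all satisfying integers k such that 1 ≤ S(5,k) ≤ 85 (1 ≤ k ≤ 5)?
1, 2, 3, 4, 5
S(5,1)=1; S(5,2)=15; S(5,3)=25; S(5,4)=10; S(5,5)=1. So valid k = 1, 2, 3, 4, 5.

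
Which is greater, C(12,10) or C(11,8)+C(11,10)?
C(12,10)=66; C(11,8)+C(11,10)=165+11=176.

Answer: C(11,8)+C(11,10)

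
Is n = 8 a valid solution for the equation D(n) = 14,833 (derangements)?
Yes

Explanation: D(8) = (8-1)·[D(7) + D(6)] = 7·[1,854 + 265] = 14,833, which equals 14,833.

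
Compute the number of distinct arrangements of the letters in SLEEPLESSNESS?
1,081,080
Word has 13 letters (S=5, L=2, E=4, P=1, N=1). Arrangements: 13!/Π(k!) = 1,081,080.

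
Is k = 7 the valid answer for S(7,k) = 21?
No

Explanation: S(7,7) = 7·S(6,7) + S(6,6) = 7·0 + 1 = 1, which does not equal 21.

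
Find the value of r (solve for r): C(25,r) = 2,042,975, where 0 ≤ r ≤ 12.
C(25,r) is increasing for 0 ≤ r ≤ 12. Stepping up (C(25,r+1) = C(25,r)·(25−r)/(r+1)): C(25,1) = 25, C(25,2) = 300, C(25,3) = 2,300, C(25,4) = 12,650, C(25,5) = 53,130, C(25,6) = 177,100, C(25,7) = 480,700, C(25,8) = 1,081,575, C(25,9) = 2,042,975 ✓. So r = 9.
Final answer: 9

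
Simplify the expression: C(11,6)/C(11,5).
1
C(n,k+1)/C(n,k) = (n−k)/(k+1). Here (11−5)/(5+1) = 6/6 = 1.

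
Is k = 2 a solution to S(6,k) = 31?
Yes

Working:
S(6,2) = 2·S(5,2) + S(5,1) = 2·15 + 1 = 31, which equals 31.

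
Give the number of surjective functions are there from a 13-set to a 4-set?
60,780,720

Onto functions = 4! × S(13,4)
First compute S(13,4) via recurrence:
Using the Stirling recurrence: S(n,k) = k·S(n-1,k) + S(n-1,k-1)
S(13,4) = 4·S(12,4) + S(12,3)
         = 4·611501 + 86526
         = 2446004 + 86526
         = 2,532,530
Then: 24 × 2532530 = 60,780,720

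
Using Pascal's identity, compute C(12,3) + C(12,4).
715

Explanation: C(12,3) + C(12,4) = C(13,4) = 715.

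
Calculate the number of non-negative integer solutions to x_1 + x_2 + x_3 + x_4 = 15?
816

Working:
C(15+4-1, 4-1) = 816.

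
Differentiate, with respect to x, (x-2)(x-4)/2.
d/dx[(x-2)(x-4)] = (x-4) + (x-2) = 2x - 6. Dividing by 2 gives (2x - 6)/2.

Answer: (2x - 6)/2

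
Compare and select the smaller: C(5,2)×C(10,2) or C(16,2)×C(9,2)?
C(5,2)×C(10,2)

Reasoning: C(5,2)×C(10,2)=450, C(16,2)×C(9,2)=4,320.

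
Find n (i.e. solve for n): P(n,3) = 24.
4

Working:
P(n,3) = n(n−1)(n−2) is increasing in n; n(n−1)(n−2) ≈ (n−1)^3 = 24 gives n ≈ 3.9. Check: P(3,3) = 6, P(4,3) = 24 ✓. So n = 4.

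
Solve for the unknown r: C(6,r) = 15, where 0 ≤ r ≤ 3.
2

Solution: C(6,r) is increasing for 0 ≤ r ≤ 3. Stepping up (C(6,r+1) = C(6,r)·(6−r)/(r+1)): C(6,1) = 6, C(6,2) = 15 ✓. So r = 2.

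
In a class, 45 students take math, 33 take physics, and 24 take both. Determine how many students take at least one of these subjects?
|A∪B| = |A|+|B|-|A∩B| = 45+33-24 = 54.
Final answer: 54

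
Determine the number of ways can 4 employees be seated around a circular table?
Circular arrangements: (4-1)! = 6.

Answer: 6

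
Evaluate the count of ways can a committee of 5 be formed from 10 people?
C(10,5) = 10! / (5! × (10-5)!)
         = 10! / (5! × 5!)
         = 252
Final answer: 252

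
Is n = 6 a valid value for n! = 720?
Yes

Explanation: 6! = 6·5! = 6·120 = 720, which equals 720.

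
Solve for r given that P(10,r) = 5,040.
4

Reasoning: P(10,r) = 10·9·…·(10−r+1), a product of r factors. Multiplying down from 10: 10 = 10; 10·9 = 90; 10·9·8 = 720; 10·9·8·7 = 5,040 ✓ (4 factors). So r = 4.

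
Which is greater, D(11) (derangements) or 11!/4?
D(11)

Solution: D(11) = (11-1)·[D(10) + D(9)] = 10·[1,334,961 + 133,496] = 14,684,570; 11!/4 = 39,916,800/4 = 9,979,200.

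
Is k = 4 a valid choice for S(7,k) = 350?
S(7,4) = 4·S(6,4) + S(6,3) = 4·65 + 90 = 350, which equals 350.
Final answer: Yes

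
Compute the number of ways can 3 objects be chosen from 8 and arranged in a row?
336

Explanation: P(8,3) = 8!/(8-3)! = 336.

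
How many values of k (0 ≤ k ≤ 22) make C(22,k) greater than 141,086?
9

Working:
Row 22 is unimodal and symmetric about k=22/2. C(22,6)=74,613 ≤ 141,086; C(22,7)=170,544 > 141,086; by symmetry C(22,k) > 141,086 for k = 7..15. That's 15 - 7 + 1 = 9 values.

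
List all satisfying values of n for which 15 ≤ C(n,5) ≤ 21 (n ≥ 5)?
7

C(6,5)=6; C(7,5)=21; C(8,5)=56. So valid n = 7.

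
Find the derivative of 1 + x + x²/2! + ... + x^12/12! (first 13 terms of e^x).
1 + x + x²/2! + ... + x^11/11!

Reasoning: Differentiating term by term gives the first 12 terms of e^x.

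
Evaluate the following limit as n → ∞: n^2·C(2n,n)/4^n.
∞

Solution: C(2n,n) ~ 4^n/√(πn), so n^2·C(2n,n)/4^n ~ n^(2 − 1/2)/√π → ∞.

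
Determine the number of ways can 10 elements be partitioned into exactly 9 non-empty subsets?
45
This equals S(10,9), the Stirling number of the 2nd kind.
Using the Stirling recurrence: S(n,k) = k·S(n-1,k) + S(n-1,k-1)
S(10,9) = 9·S(9,9) + S(9,8)
         = 9·1 + 36
         = 9 + 36
         = 45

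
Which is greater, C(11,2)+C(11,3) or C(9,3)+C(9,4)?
C(11,2)+C(11,3)
First=220, Second=210.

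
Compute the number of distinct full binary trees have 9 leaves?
1,430

Reasoning: Using the Catalan number formula: C_n = C(2n, n) / (n+1)
C_8 = C(16, 8) / (8+1)
     = 12870 / 9
     = 1,430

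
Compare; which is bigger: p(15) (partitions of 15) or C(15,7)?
C(15,7)

Solution: Pentagonal recurrence p(n) = p(n−1) + p(n−2) − p(n−5) − p(n−7) + …: p(15) = p(14) + p(13) − p(10) − p(8) + p(3) + p(0) = 135 + 101 − 42 − 22 + 3 + 1 = 176; C(15,7) = 6,435.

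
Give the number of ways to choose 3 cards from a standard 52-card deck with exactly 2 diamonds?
3,042

13 diamonds and 39 non-diamonds: C(13,2) × C(39,1) = 78 × 39 = 3,042.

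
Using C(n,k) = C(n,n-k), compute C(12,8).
495

Reasoning: C(12,8) = C(12,4) = 495.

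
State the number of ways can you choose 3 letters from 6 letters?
20

Solution: C(6,3) = 6! / (3! × (6-3)!)
         = 6! / (3! × 3!)
         = 20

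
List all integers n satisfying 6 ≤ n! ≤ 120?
3, 4, 5

n! is strictly increasing; 3! = 6 and 5! = 120, so valid n = 3, 4, 5.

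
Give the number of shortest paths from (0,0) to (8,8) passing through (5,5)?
To (5,5): C(10,5)=252. From there: C(6,3)=20. Total: 5,040.
Final answer: 5,040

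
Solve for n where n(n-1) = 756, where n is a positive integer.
28

Explanation: n² − n − 756 = 0, so n = (1 ± √(1 + 4·756))/2 = (1 ± √3,025)/2 = (1 ± 55)/2, i.e. n = 28 or n = -27. Taking the positive root, n = 28 (check: 28×27 = 756).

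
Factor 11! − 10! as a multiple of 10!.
10 × 10! = 36,288,000

Reasoning: 11! − 10! = 11·10! − 10! = (11 − 1)·10! = 10 × 10! = 36,288,000.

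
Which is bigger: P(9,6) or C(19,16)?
P(9,6)

P(9,6)=60,480, C(19,16)=969.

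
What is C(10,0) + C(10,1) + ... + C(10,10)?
1,024
Sum of binomial coefficients = 2^10 = 1,024.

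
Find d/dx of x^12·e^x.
Product rule: d/dx[x^12]·e^x + x^12·d/dx[e^x] = 12x^{11}e^x + x^12e^x.
Final answer: (12x^11 + x^12)e^x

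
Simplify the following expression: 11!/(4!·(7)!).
330

Reasoning: This is C(11,4) = 330.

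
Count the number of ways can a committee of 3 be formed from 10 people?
120
C(10,3) = 10! / (3! × (10-3)!)
         = 10! / (3! × 7!)
         = 120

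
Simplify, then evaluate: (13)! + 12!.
(13)! + 12! = (13)·12! + 12! = (13+1)·12! = 14·12! = 6,706,022,400.
Final answer: 6,706,022,400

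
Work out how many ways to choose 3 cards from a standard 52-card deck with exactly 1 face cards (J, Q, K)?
9,360

Explanation: 12 face cards and 40 non-face cards: C(12,1) × C(40,2) = 12 × 780 = 9,360.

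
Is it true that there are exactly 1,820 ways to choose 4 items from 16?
True

C(16,4) = 1,820.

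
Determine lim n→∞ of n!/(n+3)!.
0

Working:
n!/(n+3)! = 1/[(n+1)(n+2)(n+3)] → 0 as n → ∞.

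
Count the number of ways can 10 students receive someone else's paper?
Using D(n) = (n-1)[D(n-1) + D(n-2)]:
D(10) = (10-1) × [D(9) + D(8)]
      = 9 × [133496 + 14833]
      = 9 × 148329
      = 1,334,961

Answer: 1,334,961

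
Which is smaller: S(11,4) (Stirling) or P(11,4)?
P(11,4)

Explanation: S(11,4) = 4·S(10,4) + S(10,3) = 4·34,105 + 9,330 = 145,750; P(11,4) = 7,920.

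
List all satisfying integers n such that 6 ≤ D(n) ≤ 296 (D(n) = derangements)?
4, 5, 6

Explanation: Using D(n) = (n−1)[D(n−1) + D(n−2)] with D(1)=0, D(2)=1: D(3)=2; D(4)=9; D(5)=44; D(6)=265; D(7)=1,854. So valid n = 4, 5, 6.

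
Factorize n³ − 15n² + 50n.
n³ − 15n² + 50n = n(n² − 15n + 50) = n(n − 5)(n − 10).
Final answer: n(n − 5)(n − 10)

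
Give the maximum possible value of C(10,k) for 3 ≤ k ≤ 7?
252

C(10,k) is maximised at the centre of the row: C(10,5) = 252.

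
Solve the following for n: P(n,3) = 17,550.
P(n,3) = n(n−1)(n−2) is increasing in n; n(n−1)(n−2) ≈ (n−1)^3 = 17,550 gives n ≈ 27.0. Check: P(25,3) = 13,800, P(26,3) = 15,600, P(27,3) = 17,550 ✓. So n = 27.
Final answer: 27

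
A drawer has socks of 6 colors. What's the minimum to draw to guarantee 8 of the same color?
43
Worst case: 7 of each = 42. One more: 43.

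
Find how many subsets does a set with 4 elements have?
16

Explanation: Each element can be included or excluded: 2^4 = 16.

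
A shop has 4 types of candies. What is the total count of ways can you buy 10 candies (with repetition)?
286
Stars and bars: C(10+4-1, 10) = C(13, 10) = 286.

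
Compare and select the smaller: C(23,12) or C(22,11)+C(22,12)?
Equal

Solution: By Pascal's identity: C(23,12) = C(22,11)+C(22,12) = 1,352,078. Equal.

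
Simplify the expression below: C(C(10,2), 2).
990

Solution: C(10,2) = 45, then C(45, 2) = 990.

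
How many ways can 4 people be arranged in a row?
Arrangements of 4 distinct objects: 4! = 24.

Answer: 24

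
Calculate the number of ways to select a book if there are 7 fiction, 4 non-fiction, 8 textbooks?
19

Solution: By the addition principle: 7 + 4 + 8 = 19.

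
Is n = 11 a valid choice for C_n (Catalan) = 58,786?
Yes

Solution: C_11 = C(22,11)/(11+1) = 705,432/12 = 58,786, which equals 58,786.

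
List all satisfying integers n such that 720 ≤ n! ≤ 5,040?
n! is strictly increasing; 6! = 720 and 7! = 5,040, so valid n = 6, 7.
Final answer: 6, 7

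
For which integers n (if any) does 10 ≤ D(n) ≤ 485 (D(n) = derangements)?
5, 6

Working:
Using D(n) = (n−1)[D(n−1) + D(n−2)] with D(1)=0, D(2)=1: D(4)=9; D(5)=44; D(6)=265; D(7)=1,854. So valid n = 5, 6.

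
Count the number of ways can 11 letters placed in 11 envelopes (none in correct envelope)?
Using D(n) = (n-1)[D(n-1) + D(n-2)]:
D(11) = (11-1) × [D(10) + D(9)]
      = 10 × [1334961 + 133496]
      = 10 × 1468457
      = 14,684,570

Answer: 14,684,570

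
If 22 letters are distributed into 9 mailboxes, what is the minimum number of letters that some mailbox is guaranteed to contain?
3

Explanation: Pigeonhole: ⌈22/9⌉ = 3.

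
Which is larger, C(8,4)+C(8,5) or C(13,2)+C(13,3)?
C(13,2)+C(13,3)

Explanation: First=126, Second=364.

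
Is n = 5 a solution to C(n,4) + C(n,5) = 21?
No

Reasoning: C(5,4) + C(5,5) = 5 + 1 = 6, which does not equal 21.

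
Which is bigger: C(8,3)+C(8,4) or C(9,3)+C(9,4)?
C(9,3)+C(9,4)

Explanation: First=126, Second=210.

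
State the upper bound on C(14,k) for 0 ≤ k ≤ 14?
3,432

Working:
Maximum at k = 7: C(14,7) = 3,432.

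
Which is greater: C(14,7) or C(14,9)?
C(14,7)=3,432, C(14,9)=2,002.

Answer: C(14,7)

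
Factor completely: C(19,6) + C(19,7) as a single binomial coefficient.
C(20,7)

By Pascal's identity: C(19,6) + C(19,7) = C(20,7) = 77,520.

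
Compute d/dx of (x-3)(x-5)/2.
d/dx[(x-3)(x-5)] = (x-5) + (x-3) = 2x - 8. Dividing by 2 gives (2x - 8)/2.

Answer: (2x - 8)/2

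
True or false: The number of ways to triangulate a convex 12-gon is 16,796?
Triangulations of a convex 12-gon are counted by the Catalan number C_10: C_10 = C(20,10)/(10+1) = 184,756/11 = 16,796.

Answer: True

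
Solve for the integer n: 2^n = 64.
6

Working:
2^6 = 64, so n = 6.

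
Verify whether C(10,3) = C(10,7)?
True

Explanation: Symmetry C(n,k) = C(n,n-k): C(10,3) = 120 and C(10,7) = 120. Both sides agree, so the statement holds.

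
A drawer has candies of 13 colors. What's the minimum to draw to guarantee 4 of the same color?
Worst case: 3 of each = 39. One more: 40.

Answer: 40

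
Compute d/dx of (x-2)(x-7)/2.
(2x - 9)/2

Explanation: d/dx[(x-2)(x-7)] = (x-7) + (x-2) = 2x - 9. Dividing by 2 gives (2x - 9)/2.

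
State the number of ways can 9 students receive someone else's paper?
133,496

Using D(n) = (n-1)[D(n-1) + D(n-2)]:
D(9) = (9-1) × [D(8) + D(7)]
      = 8 × [14833 + 1854]
      = 8 × 16687
      = 133,496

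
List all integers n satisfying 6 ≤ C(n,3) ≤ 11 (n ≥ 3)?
5

Working:
C(4,3)=4; C(5,3)=10; C(6,3)=20. So valid n = 5.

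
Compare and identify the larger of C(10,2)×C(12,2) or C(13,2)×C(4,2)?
C(10,2)×C(12,2)=2,970, C(13,2)×C(4,2)=468.
Final answer: C(10,2)×C(12,2)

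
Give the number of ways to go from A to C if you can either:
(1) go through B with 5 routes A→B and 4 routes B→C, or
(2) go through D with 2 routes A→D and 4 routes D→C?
28

Reasoning: Route via B: 5×4=20. Route via D: 2×4=8. Total: 28.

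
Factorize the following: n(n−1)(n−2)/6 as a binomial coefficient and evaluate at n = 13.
C(n,3); C(13,3) = 286

Working:
n(n−1)(n−2)/6 = n!/(3!(n−3)!) = C(n,3). At n = 13: C(13,3) = 286.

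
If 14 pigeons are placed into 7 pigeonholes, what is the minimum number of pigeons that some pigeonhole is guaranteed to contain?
Pigeonhole: ⌈14/7⌉ = 2.
Final answer: 2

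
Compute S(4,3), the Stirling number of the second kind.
6

Explanation: Using the Stirling recurrence: S(n,k) = k·S(n-1,k) + S(n-1,k-1)
S(4,3) = 3·S(3,3) + S(3,2)
         = 3·1 + 3
         = 3 + 3
         = 6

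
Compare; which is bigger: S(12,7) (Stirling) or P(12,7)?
S(12,7) = 7·S(11,7) + S(11,6) = 7·63,987 + 179,487 = 627,396; P(12,7) = 3,991,680.

Answer: P(12,7)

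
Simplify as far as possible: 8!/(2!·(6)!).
28

Solution: This is C(8,2) = 28.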